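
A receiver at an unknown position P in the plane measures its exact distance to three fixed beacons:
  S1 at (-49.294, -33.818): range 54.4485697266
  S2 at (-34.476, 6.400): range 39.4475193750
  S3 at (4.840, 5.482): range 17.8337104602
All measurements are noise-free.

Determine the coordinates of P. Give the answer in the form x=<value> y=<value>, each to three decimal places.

x=0.512 y=-11.819

eq1: (x + 49.294)² + (y + 33.818)² = 54.4485697266²
eq2: (x + 34.476)² + (y − 6.400)² = 39.4475193750²
eq3: (x − 4.840)² + (y − 5.482)² = 17.8337104602²
eq2−eq1, eq2−eq3 (x²,y² cancel):
  -29.636·x − 80.436·y = 935.461024
  78.632·x − 1.836·y = 61.988904
det = -29.636·-1.836 − -80.436·78.632 = 6379.255248
x = (935.461024·-1.836 − -80.436·61.988904) / 6379.255248 = 0.512385
y = (-29.636·61.988904 − 935.461024·78.632) / 6379.255248 = -11.818664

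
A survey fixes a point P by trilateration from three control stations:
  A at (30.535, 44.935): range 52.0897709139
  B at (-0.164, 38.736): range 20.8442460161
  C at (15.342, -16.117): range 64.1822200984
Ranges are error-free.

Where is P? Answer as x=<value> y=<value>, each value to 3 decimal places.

x=-20.922 y=36.839

eq1: (x − 30.535)² + (y − 44.935)² = 52.0897709139²
eq2: (x + 0.164)² + (y − 38.736)² = 20.8442460161²
eq3: (x − 15.342)² + (y + 16.117)² = 64.1822200984²
eq3−eq2, eq3−eq1 (x²,y² cancel):
  -31.012·x + 109.706·y = 4690.244724
  30.386·x + 122.104·y = 3862.418940
det = -31.012·122.104 − 109.706·30.386 = -7120.215764
x = (4690.244724·122.104 − 109.706·3862.418940) / -7120.215764 = -20.921713
y = (-31.012·3862.418940 − 4690.244724·30.386) / -7120.215764 = 36.838647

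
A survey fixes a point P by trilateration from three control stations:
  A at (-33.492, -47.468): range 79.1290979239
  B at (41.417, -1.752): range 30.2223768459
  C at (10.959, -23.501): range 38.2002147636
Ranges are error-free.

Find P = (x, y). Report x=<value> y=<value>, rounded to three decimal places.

eq1: (x + 33.492)² + (y + 47.468)² = 79.1290979239²
eq2: (x − 41.417)² + (y + 1.752)² = 30.2223768459²
eq3: (x − 10.959)² + (y + 23.501)² = 38.2002147636²
eq3−eq1, eq3−eq2 (x²,y² cancel):
  -88.902·x − 47.934·y = -2099.629324
  60.916·x + 43.498·y = 1591.905057
det = -88.902·43.498 − -47.934·60.916 = -947.111652
x = (-2099.629324·43.498 − -47.934·1591.905057) / -947.111652 = 15.862226
y = (-88.902·1591.905057 − -2099.629324·60.916) / -947.111652 = 14.383229

x=15.862 y=14.383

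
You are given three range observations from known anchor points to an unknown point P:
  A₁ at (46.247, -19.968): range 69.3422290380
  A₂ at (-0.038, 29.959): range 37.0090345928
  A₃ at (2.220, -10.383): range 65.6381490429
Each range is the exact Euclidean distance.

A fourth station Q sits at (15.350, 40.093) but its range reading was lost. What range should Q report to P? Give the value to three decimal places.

18.685

eq1: (x − 46.247)² + (y + 19.968)² = 69.3422290380²
eq2: (x + 0.038)² + (y − 29.959)² = 37.0090345928²
eq3: (x − 2.220)² + (y + 10.383)² = 65.6381490429²
eq1−eq2, eq1−eq3 (x²,y² cancel):
  -92.570·x + 99.854·y = 1798.713178
  -88.054·x + 19.170·y = -1924.792826
det = -92.570·19.170 − 99.854·-88.054 = 7017.977216
x = (1798.713178·19.170 − 99.854·-1924.792826) / 7017.977216 = 32.299848
y = (-92.570·-1924.792826 − 1798.713178·-88.054) / 7017.977216 = 47.957118
|P − Q| = √((32.299848 − 15.350)² + (47.957118 − 40.093)²) = 18.685333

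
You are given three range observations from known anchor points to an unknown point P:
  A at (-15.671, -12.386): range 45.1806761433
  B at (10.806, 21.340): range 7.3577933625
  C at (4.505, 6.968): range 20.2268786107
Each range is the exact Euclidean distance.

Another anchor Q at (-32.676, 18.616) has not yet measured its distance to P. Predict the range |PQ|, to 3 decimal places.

eq1: (x + 15.671)² + (y + 12.386)² = 45.1806761433²
eq2: (x − 10.806)² + (y − 21.340)² = 7.3577933625²
eq3: (x − 4.505)² + (y − 6.968)² = 20.2268786107²
eq3−eq2, eq3−eq1 (x²,y² cancel):
  12.602·x + 28.744·y = 858.306682
  -40.352·x − 38.708·y = -1302.021690
det = 12.602·-38.708 − 28.744·-40.352 = 672.079672
x = (858.306682·-38.708 − 28.744·-1302.021690) / 672.079672 = 6.252200
y = (12.602·-1302.021690 − 858.306682·-40.352) / 672.079672 = 27.119276
|P − Q| = √((6.252200 − -32.676)² + (27.119276 − 18.616)²) = 39.846084

39.846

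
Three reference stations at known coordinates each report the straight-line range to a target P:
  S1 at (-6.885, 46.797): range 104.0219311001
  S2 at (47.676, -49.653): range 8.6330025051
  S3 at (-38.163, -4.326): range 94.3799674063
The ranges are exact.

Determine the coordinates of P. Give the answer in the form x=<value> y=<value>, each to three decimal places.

eq1: (x + 6.885)² + (y − 46.797)² = 104.0219311001²
eq2: (x − 47.676)² + (y + 49.653)² = 8.6330025051²
eq3: (x + 38.163)² + (y + 4.326)² = 94.3799674063²
eq2−eq3, eq2−eq1 (x²,y² cancel):
  -171.678·x + 90.654·y = -12096.342055
  -109.122·x + 192.900·y = -13247.092369
det = -171.678·192.900 − 90.654·-109.122 = -23224.340412
x = (-12096.342055·192.900 − 90.654·-13247.092369) / -23224.340412 = 48.762740
y = (-171.678·-13247.092369 − -12096.342055·-109.122) / -23224.340412 = -41.088671

x=48.763 y=-41.089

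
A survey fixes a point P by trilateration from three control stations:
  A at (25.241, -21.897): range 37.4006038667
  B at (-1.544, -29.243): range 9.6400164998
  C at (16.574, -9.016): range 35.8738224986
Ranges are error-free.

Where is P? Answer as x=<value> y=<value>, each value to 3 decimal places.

x=-10.667 y=-32.359

eq1: (x − 25.241)² + (y + 21.897)² = 37.4006038667²
eq2: (x + 1.544)² + (y + 29.243)² = 9.6400164998²
eq3: (x − 16.574)² + (y + 9.016)² = 35.8738224986²
eq1−eq3, eq1−eq2 (x²,y² cancel):
  -17.334·x + 25.762·y = -648.726929
  -53.570·x − 14.692·y = 1046.825546
det = -17.334·-14.692 − 25.762·-53.570 = 1634.741468
x = (-648.726929·-14.692 − 25.762·1046.825546) / 1634.741468 = -10.666655
y = (-17.334·1046.825546 − -648.726929·-53.570) / 1634.741468 = -32.358619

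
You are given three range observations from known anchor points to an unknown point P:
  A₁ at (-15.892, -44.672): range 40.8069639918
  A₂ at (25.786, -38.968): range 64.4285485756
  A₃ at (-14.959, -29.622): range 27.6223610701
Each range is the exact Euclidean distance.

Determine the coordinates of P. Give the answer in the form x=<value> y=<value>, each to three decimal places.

x=-29.738 y=-6.286

eq1: (x + 15.892)² + (y + 44.672)² = 40.8069639918²
eq2: (x − 25.786)² + (y + 38.968)² = 64.4285485756²
eq3: (x + 14.959)² + (y + 29.622)² = 27.6223610701²
eq3−eq2, eq3−eq1 (x²,y² cancel):
  81.490·x − 18.692·y = -2305.854785
  -1.866·x − 30.100·y = 244.695204
det = 81.490·-30.100 − -18.692·-1.866 = -2487.728272
x = (-2305.854785·-30.100 − -18.692·244.695204) / -2487.728272 = -29.738003
y = (81.490·244.695204 − -2305.854785·-1.866) / -2487.728272 = -6.285850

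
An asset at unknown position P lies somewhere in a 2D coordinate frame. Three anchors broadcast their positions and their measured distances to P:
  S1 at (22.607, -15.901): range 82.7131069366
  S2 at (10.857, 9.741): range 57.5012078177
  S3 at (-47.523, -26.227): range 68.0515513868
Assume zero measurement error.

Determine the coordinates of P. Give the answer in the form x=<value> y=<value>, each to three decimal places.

x=-37.365 y=41.062

eq1: (x − 22.607)² + (y + 15.901)² = 82.7131069366²
eq2: (x − 10.857)² + (y − 9.741)² = 57.5012078177²
eq3: (x + 47.523)² + (y + 26.227)² = 68.0515513868²
eq2−eq1, eq2−eq3 (x²,y² cancel):
  23.500·x − 51.284·y = -2983.912439
  -116.760·x − 71.936·y = 1408.904782
det = 23.500·-71.936 − -51.284·-116.760 = -7678.415840
x = (-2983.912439·-71.936 − -51.284·1408.904782) / -7678.415840 = -37.365129
y = (23.500·1408.904782 − -2983.912439·-116.760) / -7678.415840 = 41.062162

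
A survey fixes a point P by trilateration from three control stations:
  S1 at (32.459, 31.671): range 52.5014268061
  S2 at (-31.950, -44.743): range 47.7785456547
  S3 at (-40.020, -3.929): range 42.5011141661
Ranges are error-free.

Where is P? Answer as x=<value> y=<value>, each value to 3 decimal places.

x=1.887 y=-11.011

eq1: (x − 32.459)² + (y − 31.671)² = 52.5014268061²
eq2: (x + 31.950)² + (y + 44.743)² = 47.7785456547²
eq3: (x + 40.020)² + (y + 3.929)² = 42.5011141661²
eq1−eq2, eq1−eq3 (x²,y² cancel):
  -128.818·x − 152.828·y = 1439.710019
  -144.958·x − 71.200·y = 510.453630
det = -128.818·-71.200 − -152.828·-144.958 = -12981.799624
x = (1439.710019·-71.200 − -152.828·510.453630) / -12981.799624 = 1.886930
y = (-128.818·510.453630 − 1439.710019·-144.958) / -12981.799624 = -11.010944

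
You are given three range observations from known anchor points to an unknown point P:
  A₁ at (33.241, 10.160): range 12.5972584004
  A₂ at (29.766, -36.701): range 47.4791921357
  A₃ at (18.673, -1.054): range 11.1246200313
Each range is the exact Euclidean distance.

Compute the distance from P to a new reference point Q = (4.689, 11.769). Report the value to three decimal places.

16.067

eq1: (x − 33.241)² + (y − 10.160)² = 12.5972584004²
eq2: (x − 29.766)² + (y + 36.701)² = 47.4791921357²
eq3: (x − 18.673)² + (y + 1.054)² = 11.1246200313²
eq2−eq3, eq2−eq1 (x²,y² cancel):
  -22.186·x + 71.294·y = 247.330203
  6.950·x + 93.722·y = 1070.794291
det = -22.186·93.722 − 71.294·6.950 = -2574.809592
x = (247.330203·93.722 − 71.294·1070.794291) / -2574.809592 = 20.646547
y = (-22.186·1070.794291 − 247.330203·6.950) / -2574.809592 = 9.894163
|P − Q| = √((20.646547 − 4.689)² + (9.894163 − 11.769)²) = 16.067306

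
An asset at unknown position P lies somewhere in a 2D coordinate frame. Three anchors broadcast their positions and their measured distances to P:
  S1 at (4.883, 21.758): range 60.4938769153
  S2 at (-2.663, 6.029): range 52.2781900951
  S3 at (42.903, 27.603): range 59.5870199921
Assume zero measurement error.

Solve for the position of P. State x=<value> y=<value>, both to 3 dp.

eq1: (x − 4.883)² + (y − 21.758)² = 60.4938769153²
eq2: (x + 2.663)² + (y − 6.029)² = 52.2781900951²
eq3: (x − 42.903)² + (y − 27.603)² = 59.5870199921²
eq1−eq2, eq1−eq3 (x²,y² cancel):
  -15.092·x − 31.458·y = 472.686142
  76.040·x + 11.690·y = 2214.234958
det = -15.092·11.690 − -31.458·76.040 = 2215.640840
x = (472.686142·11.690 − -31.458·2214.234958) / 2215.640840 = 33.931991
y = (-15.092·2214.234958 − 472.686142·76.040) / 2215.640840 = -31.304843

x=33.932 y=-31.305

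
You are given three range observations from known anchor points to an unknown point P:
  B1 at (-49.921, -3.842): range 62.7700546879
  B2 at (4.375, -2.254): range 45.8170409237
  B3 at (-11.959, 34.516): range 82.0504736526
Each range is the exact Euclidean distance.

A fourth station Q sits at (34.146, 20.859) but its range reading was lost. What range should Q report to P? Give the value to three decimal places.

78.278

eq1: (x + 49.921)² + (y + 3.842)² = 62.7700546879²
eq2: (x − 4.375)² + (y + 2.254)² = 45.8170409237²
eq3: (x + 11.959)² + (y − 34.516)² = 82.0504736526²
eq2−eq1, eq2−eq3 (x²,y² cancel):
  -108.592·x − 3.176·y = 641.767537
  -32.668·x + 73.540·y = -3322.928192
det = -108.592·73.540 − -3.176·-32.668 = -8089.609248
x = (641.767537·73.540 − -3.176·-3322.928192) / -8089.609248 = -4.529510
y = (-108.592·-3322.928192 − 641.767537·-32.668) / -8089.609248 = -47.197419
|P − Q| = √((-4.529510 − 34.146)² + (-47.197419 − 20.859)²) = 78.278166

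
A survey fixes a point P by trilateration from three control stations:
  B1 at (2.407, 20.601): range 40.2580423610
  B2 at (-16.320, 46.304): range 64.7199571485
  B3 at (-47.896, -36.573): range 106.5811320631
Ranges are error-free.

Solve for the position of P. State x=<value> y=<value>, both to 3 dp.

x=42.654 y=19.644

eq1: (x − 2.407)² + (y − 20.601)² = 40.2580423610²
eq2: (x + 16.320)² + (y − 46.304)² = 64.7199571485²
eq3: (x + 47.896)² + (y + 36.573)² = 106.5811320631²
eq3−eq2, eq3−eq1 (x²,y² cancel):
  63.152·x + 165.754·y = 5949.656530
  100.606·x + 114.348·y = 6537.411442
det = 63.152·114.348 − 165.754·100.606 = -9454.542028
x = (5949.656530·114.348 − 165.754·6537.411442) / -9454.542028 = 42.653655
y = (63.152·6537.411442 − 5949.656530·100.606) / -9454.542028 = 19.643526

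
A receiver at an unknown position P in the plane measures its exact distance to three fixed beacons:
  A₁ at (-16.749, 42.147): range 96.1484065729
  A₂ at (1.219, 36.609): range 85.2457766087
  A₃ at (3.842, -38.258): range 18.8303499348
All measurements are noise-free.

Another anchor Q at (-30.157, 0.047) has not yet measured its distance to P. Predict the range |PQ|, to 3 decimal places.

68.947

eq1: (x + 16.749)² + (y − 42.147)² = 96.1484065729²
eq2: (x − 1.219)² + (y − 36.609)² = 85.2457766087²
eq3: (x − 3.842)² + (y + 38.258)² = 18.8303499348²
eq3−eq2, eq3−eq1 (x²,y² cancel):
  -5.246·x + 149.734·y = -7048.991037
  -41.182·x + 160.810·y = -8311.470926
det = -5.246·160.810 − 149.734·-41.182 = 5322.736328
x = (-7048.991037·160.810 − 149.734·-8311.470926) / 5322.736328 = 20.846710
y = (-5.246·-8311.470926 − -7048.991037·-41.182) / 5322.736328 = -46.346382
|P − Q| = √((20.846710 − -30.157)² + (-46.346382 − 0.047)²) = 68.947258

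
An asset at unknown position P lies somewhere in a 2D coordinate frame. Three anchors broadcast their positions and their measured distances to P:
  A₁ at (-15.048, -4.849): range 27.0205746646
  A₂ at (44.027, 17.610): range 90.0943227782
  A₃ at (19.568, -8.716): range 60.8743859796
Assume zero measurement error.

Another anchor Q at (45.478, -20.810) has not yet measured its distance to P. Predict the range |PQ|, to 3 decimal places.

87.223

eq1: (x + 15.048)² + (y + 4.849)² = 27.0205746646²
eq2: (x − 44.027)² + (y − 17.610)² = 90.0943227782²
eq3: (x − 19.568)² + (y + 8.716)² = 60.8743859796²
eq3−eq2, eq3−eq1 (x²,y² cancel):
  48.918·x + 52.652·y = -2621.682579
  -69.232·x + 7.734·y = 2766.659238
det = 48.918·7.734 − 52.652·-69.232 = 4023.535076
x = (-2621.682579·7.734 − 52.652·2766.659238) / 4023.535076 = -41.243889
y = (48.918·2766.659238 − -2621.682579·-69.232) / 4023.535076 = -11.473714
|P − Q| = √((-41.243889 − 45.478)² + (-11.473714 − -20.810)²) = 87.223003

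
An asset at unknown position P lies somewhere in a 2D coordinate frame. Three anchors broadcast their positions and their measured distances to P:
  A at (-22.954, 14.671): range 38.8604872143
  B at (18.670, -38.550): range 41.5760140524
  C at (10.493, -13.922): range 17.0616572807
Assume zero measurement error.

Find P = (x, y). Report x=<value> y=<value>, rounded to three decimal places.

x=14.038 y=2.767

eq1: (x + 22.954)² + (y − 14.671)² = 38.8604872143²
eq2: (x − 18.670)² + (y + 38.550)² = 41.5760140524²
eq3: (x − 10.493)² + (y + 13.922)² = 17.0616572807²
eq1−eq2, eq1−eq3 (x²,y² cancel):
  83.248·x − 106.442·y = 874.119565
  66.894·x − 57.186·y = 780.838093
det = 83.248·-57.186 − -106.442·66.894 = 2359.711020
x = (874.119565·-57.186 − -106.442·780.838093) / 2359.711020 = 14.038400
y = (83.248·780.838093 − 874.119565·66.894) / 2359.711020 = 2.767227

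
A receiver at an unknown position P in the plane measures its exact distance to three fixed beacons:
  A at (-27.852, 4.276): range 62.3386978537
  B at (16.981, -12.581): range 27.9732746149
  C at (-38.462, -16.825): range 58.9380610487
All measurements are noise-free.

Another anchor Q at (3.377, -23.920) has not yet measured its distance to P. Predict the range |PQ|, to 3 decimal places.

eq1: (x + 27.852)² + (y − 4.276)² = 62.3386978537²
eq2: (x − 16.981)² + (y + 12.581)² = 27.9732746149²
eq3: (x + 38.462)² + (y + 16.825)² = 58.9380610487²
eq3−eq2, eq3−eq1 (x²,y² cancel):
  110.886·x + 8.488·y = 1375.420800
  21.220·x + 42.202·y = -1380.806199
det = 110.886·42.202 − 8.488·21.220 = 4499.495612
x = (1375.420800·42.202 − 8.488·-1380.806199) / 4499.495612 = 15.505247
y = (110.886·-1380.806199 − 1375.420800·21.220) / 4499.495612 = -40.515320
|P − Q| = √((15.505247 − 3.377)² + (-40.515320 − -23.920)²) = 20.554781

20.555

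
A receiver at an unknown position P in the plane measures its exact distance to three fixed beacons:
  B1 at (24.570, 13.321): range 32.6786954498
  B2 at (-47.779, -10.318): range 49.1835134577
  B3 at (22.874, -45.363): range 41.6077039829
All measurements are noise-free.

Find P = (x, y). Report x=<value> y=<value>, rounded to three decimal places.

eq1: (x − 24.570)² + (y − 13.321)² = 32.6786954498²
eq2: (x + 47.779)² + (y + 10.318)² = 49.1835134577²
eq3: (x − 22.874)² + (y + 45.363)² = 41.6077039829²
eq3−eq1, eq3−eq2 (x²,y² cancel):
  3.392·x + 117.368·y = -1136.583810
  -141.306·x + 70.090·y = -879.544645
det = 3.392·70.090 − 117.368·-141.306 = 16822.547888
x = (-1136.583810·70.090 − 117.368·-879.544645) / 16822.547888 = 1.400931
y = (3.392·-879.544645 − -1136.583810·-141.306) / 16822.547888 = -9.724420

x=1.401 y=-9.724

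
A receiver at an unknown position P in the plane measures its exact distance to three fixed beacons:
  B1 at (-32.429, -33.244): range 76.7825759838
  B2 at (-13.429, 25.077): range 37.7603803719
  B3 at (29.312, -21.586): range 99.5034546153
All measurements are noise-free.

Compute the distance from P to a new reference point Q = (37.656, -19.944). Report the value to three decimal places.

eq1: (x + 32.429)² + (y + 33.244)² = 76.7825759838²
eq2: (x + 13.429)² + (y − 25.077)² = 37.7603803719²
eq3: (x − 29.312)² + (y + 21.586)² = 99.5034546153²
eq3−eq1, eq3−eq2 (x²,y² cancel):
  -123.482·x − 23.316·y = 4837.028343
  -85.482·x + 93.326·y = 7959.136385
det = -123.482·93.326 − -23.316·-85.482 = -13517.179444
x = (4837.028343·93.326 − -23.316·7959.136385) / -13517.179444 = -47.124900
y = (-123.482·7959.136385 − 4837.028343·-85.482) / -13517.179444 = 42.119084
|P − Q| = √((-47.124900 − 37.656)² + (42.119084 − -19.944)²) = 105.069632

105.070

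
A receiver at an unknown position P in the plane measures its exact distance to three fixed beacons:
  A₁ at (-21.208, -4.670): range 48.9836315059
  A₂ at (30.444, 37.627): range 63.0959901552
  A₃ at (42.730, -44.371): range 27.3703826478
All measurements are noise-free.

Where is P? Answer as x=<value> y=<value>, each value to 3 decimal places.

eq1: (x + 21.208)² + (y + 4.670)² = 48.9836315059²
eq2: (x − 30.444)² + (y − 37.627)² = 63.0959901552²
eq3: (x − 42.730)² + (y + 44.371)² = 27.3703826478²
eq1−eq3, eq1−eq2 (x²,y² cancel):
  127.876·x − 79.402·y = 4973.308686
  103.304·x + 84.594·y = 289.332283
det = 127.876·84.594 − -79.402·103.304 = 19020.086552
x = (4973.308686·84.594 − -79.402·289.332283) / 19020.086552 = 23.327214
y = (127.876·289.332283 − 4973.308686·103.304) / 19020.086552 = -25.066344

x=23.327 y=-25.066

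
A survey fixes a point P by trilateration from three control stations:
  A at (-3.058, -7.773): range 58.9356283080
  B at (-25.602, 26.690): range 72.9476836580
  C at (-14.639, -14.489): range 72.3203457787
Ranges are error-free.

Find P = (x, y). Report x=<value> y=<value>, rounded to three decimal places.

x=47.249 y=22.930

eq1: (x + 3.058)² + (y + 7.773)² = 58.9356283080²
eq2: (x + 25.602)² + (y − 26.690)² = 72.9476836580²
eq3: (x + 14.639)² + (y + 14.489)² = 72.3203457787²
eq3−eq1, eq3−eq2 (x²,y² cancel):
  23.162·x + 13.432·y = 1402.363580
  -21.926·x + 82.358·y = 852.454924
det = 23.162·82.358 − 13.432·-21.926 = 2202.086028
x = (1402.363580·82.358 − 13.432·852.454924) / 2202.086028 = 47.248692
y = (23.162·852.454924 − 1402.363580·-21.926) / 2202.086028 = 22.929524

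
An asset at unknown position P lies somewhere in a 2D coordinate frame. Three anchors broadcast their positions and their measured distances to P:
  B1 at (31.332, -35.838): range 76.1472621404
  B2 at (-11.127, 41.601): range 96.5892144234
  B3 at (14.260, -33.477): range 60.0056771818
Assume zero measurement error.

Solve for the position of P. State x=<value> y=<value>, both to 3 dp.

eq1: (x − 31.332)² + (y + 35.838)² = 76.1472621404²
eq2: (x + 11.127)² + (y − 41.601)² = 96.5892144234²
eq3: (x − 14.260)² + (y + 33.477)² = 60.0056771818²
eq3−eq2, eq3−eq1 (x²,y² cancel):
  -50.774·x + 150.156·y = -5198.398848
  34.144·x − 4.722·y = -1255.724898
det = -50.774·-4.722 − 150.156·34.144 = -4887.171636
x = (-5198.398848·-4.722 − 150.156·-1255.724898) / -4887.171636 = -43.604253
y = (-50.774·-1255.724898 − -5198.398848·34.144) / -4887.171636 = -49.364402

x=-43.604 y=-49.364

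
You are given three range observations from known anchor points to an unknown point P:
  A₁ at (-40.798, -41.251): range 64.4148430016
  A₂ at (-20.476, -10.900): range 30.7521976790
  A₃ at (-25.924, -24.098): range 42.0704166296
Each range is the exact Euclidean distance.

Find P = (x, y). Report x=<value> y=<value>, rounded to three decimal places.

x=7.933 y=0.875

eq1: (x + 40.798)² + (y + 41.251)² = 64.4148430016²
eq2: (x + 20.476)² + (y + 10.900)² = 30.7521976790²
eq3: (x + 25.924)² + (y + 24.098)² = 42.0704166296²
eq2−eq1, eq2−eq3 (x²,y² cancel):
  -40.644·x − 60.702·y = -375.529108
  -10.896·x − 26.396·y = -109.531489
det = -40.644·-26.396 − -60.702·-10.896 = 411.430032
x = (-375.529108·-26.396 − -60.702·-109.531489) / 411.430032 = 7.932542
y = (-40.644·-109.531489 − -375.529108·-10.896) / 411.430032 = 0.875076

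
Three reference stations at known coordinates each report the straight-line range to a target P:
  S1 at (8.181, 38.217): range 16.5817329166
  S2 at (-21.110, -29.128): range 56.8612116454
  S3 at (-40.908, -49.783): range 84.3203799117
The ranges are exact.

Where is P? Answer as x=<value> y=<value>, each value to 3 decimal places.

eq1: (x − 8.181)² + (y − 38.217)² = 16.5817329166²
eq2: (x + 21.110)² + (y + 29.128)² = 56.8612116454²
eq3: (x + 40.908)² + (y + 49.783)² = 84.3203799117²
eq1−eq2, eq1−eq3 (x²,y² cancel):
  -58.582·x − 134.690·y = -3191.638889
  -98.178·x − 176.000·y = -4210.628899
det = -58.582·-176.000 − -134.690·-98.178 = -2913.162820
x = (-3191.638889·-176.000 − -134.690·-4210.628899) / -2913.162820 = 1.854054
y = (-58.582·-4210.628899 − -3191.638889·-98.178) / -2913.162820 = 22.889782

x=1.854 y=22.890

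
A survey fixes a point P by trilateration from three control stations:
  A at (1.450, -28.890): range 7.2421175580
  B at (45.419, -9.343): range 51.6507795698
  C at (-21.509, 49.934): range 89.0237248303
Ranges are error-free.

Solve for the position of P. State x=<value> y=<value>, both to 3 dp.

eq1: (x − 1.450)² + (y + 28.890)² = 7.2421175580²
eq2: (x − 45.419)² + (y + 9.343)² = 51.6507795698²
eq3: (x + 21.509)² + (y − 49.934)² = 89.0237248303²
eq2−eq1, eq2−eq3 (x²,y² cancel):
  -87.938·x − 39.094·y = 1301.912153
  -133.856·x + 118.554·y = -4451.556325
det = -87.938·118.554 − -39.094·-133.856 = -15658.368116
x = (1301.912153·118.554 − -39.094·-4451.556325) / -15658.368116 = 1.256980
y = (-87.938·-4451.556325 − 1301.912153·-133.856) / -15658.368116 = -36.129545

x=1.257 y=-36.130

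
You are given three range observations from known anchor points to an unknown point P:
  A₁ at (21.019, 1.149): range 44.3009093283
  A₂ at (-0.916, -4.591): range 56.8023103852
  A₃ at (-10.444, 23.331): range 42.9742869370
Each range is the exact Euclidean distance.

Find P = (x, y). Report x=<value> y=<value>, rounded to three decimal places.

eq1: (x − 21.019)² + (y − 1.149)² = 44.3009093283²
eq2: (x + 0.916)² + (y + 4.591)² = 56.8023103852²
eq3: (x + 10.444)² + (y − 23.331)² = 42.9742869370²
eq2−eq1, eq2−eq3 (x²,y² cancel):
  43.870·x + 11.480·y = 1685.134123
  -19.056·x + 55.844·y = 2011.209487
det = 43.870·55.844 − 11.480·-19.056 = 2668.639160
x = (1685.134123·55.844 − 11.480·2011.209487) / 2668.639160 = 26.611295
y = (43.870·2011.209487 − 1685.134123·-19.056) / 2668.639160 = 45.095522

x=26.611 y=45.096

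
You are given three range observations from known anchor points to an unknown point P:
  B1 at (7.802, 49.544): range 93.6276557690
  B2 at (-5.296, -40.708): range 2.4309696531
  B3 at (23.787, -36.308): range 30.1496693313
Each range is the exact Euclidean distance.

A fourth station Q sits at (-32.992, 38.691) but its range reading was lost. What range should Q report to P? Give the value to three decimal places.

86.282

eq1: (x − 7.802)² + (y − 49.544)² = 93.6276557690²
eq2: (x + 5.296)² + (y + 40.708)² = 2.4309696531²
eq3: (x − 23.787)² + (y + 36.308)² = 30.1496693313²
eq2−eq1, eq2−eq3 (x²,y² cancel):
  26.196·x + 180.504·y = -7929.938051
  58.166·x + 8.800·y = -704.189594
det = 26.196·8.800 − 180.504·58.166 = -10268.670864
x = (-7929.938051·8.800 − 180.504·-704.189594) / -10268.670864 = -5.582571
y = (26.196·-704.189594 − -7929.938051·58.166) / -10268.670864 = -43.122020
|P − Q| = √((-5.582571 − -32.992)² + (-43.122020 − 38.691)²) = 86.282368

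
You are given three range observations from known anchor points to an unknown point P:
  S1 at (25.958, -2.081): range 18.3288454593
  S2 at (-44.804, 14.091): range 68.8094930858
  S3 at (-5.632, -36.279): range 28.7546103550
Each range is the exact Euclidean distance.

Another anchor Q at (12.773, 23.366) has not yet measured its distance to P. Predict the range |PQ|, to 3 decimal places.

41.146

eq1: (x − 25.958)² + (y + 2.081)² = 18.3288454593²
eq2: (x + 44.804)² + (y − 14.091)² = 68.8094930858²
eq3: (x + 5.632)² + (y + 36.279)² = 28.7546103550²
eq2−eq1, eq2−eq3 (x²,y² cancel):
  141.524·x − 32.344·y = 2870.993391
  78.344·x − 100.740·y = 3049.849290
det = 141.524·-100.740 − -32.344·78.344 = -11723.169424
x = (2870.993391·-100.740 − -32.344·3049.849290) / -11723.169424 = 16.256657
y = (141.524·3049.849290 − 2870.993391·78.344) / -11723.169424 = -17.631901
|P − Q| = √((16.256657 − 12.773)² + (-17.631901 − 23.366)²) = 41.145641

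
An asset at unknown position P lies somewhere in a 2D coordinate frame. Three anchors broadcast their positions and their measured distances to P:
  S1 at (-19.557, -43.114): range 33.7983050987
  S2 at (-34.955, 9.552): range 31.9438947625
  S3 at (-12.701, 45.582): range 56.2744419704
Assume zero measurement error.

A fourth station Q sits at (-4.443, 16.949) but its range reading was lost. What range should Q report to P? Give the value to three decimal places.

28.180

eq1: (x + 19.557)² + (y + 43.114)² = 33.7983050987²
eq2: (x + 34.955)² + (y − 9.552)² = 31.9438947625²
eq3: (x + 12.701)² + (y − 45.582)² = 56.2744419704²
eq3−eq1, eq3−eq2 (x²,y² cancel):
  -13.712·x − 177.392·y = 2026.746512
  -44.508·x − 72.060·y = 1220.459010
det = -13.712·-72.060 − -177.392·-44.508 = -6907.276416
x = (2026.746512·-72.060 − -177.392·1220.459010) / -6907.276416 = -10.199724
y = (-13.712·1220.459010 − 2026.746512·-44.508) / -6907.276416 = -10.636826
|P − Q| = √((-10.199724 − -4.443)² + (-10.636826 − 16.949)²) = 28.180094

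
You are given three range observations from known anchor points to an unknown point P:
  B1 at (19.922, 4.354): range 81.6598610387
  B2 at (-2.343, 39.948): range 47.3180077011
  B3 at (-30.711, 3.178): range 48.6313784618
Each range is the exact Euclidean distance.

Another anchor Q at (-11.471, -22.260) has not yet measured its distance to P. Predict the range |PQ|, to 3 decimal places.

eq1: (x − 19.922)² + (y − 4.354)² = 81.6598610387²
eq2: (x + 2.343)² + (y − 39.948)² = 47.3180077011²
eq3: (x + 30.711)² + (y − 3.178)² = 48.6313784618²
eq1−eq3, eq1−eq2 (x²,y² cancel):
  -101.266·x − 2.352·y = 4840.743739
  -44.530·x + 71.188·y = 5614.828005
det = -101.266·71.188 − -2.352·-44.530 = -7313.658568
x = (4840.743739·71.188 − -2.352·5614.828005) / -7313.658568 = -48.923386
y = (-101.266·5614.828005 − 4840.743739·-44.530) / -7313.658568 = 48.270349
|P − Q| = √((-48.923386 − -11.471)² + (48.270349 − -22.260)²) = 79.857444

79.857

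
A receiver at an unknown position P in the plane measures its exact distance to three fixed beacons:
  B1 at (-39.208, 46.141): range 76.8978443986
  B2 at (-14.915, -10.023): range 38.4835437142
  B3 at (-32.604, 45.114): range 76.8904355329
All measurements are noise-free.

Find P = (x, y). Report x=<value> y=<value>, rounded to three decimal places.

x=-47.627 y=-30.295

eq1: (x + 39.208)² + (y − 46.141)² = 76.8978443986²
eq2: (x + 14.915)² + (y + 10.023)² = 38.4835437142²
eq3: (x + 32.604)² + (y − 45.114)² = 76.8904355329²
eq3−eq1, eq3−eq2 (x²,y² cancel):
  -13.208·x + 2.054·y = 566.825936
  35.378·x − 110.274·y = 1655.779882
det = -13.208·-110.274 − 2.054·35.378 = 1383.832580
x = (566.825936·-110.274 − 2.054·1655.779882) / 1383.832580 = -47.626524
y = (-13.208·1655.779882 − 566.825936·35.378) / 1383.832580 = -30.294639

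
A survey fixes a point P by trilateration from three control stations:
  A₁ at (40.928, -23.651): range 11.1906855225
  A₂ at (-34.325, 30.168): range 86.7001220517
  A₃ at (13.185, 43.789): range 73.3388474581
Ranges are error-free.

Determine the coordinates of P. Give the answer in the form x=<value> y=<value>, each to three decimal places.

x=30.419 y=-27.496

eq1: (x − 40.928)² + (y + 23.651)² = 11.1906855225²
eq2: (x + 34.325)² + (y − 30.168)² = 86.7001220517²
eq3: (x − 13.185)² + (y − 43.789)² = 73.3388474581²
eq1−eq2, eq1−eq3 (x²,y² cancel):
  -150.506·x + 107.638·y = -7537.836857
  -55.486·x + 134.880·y = -5396.505343
det = -150.506·134.880 − 107.638·-55.486 = -14327.847212
x = (-7537.836857·134.880 − 107.638·-5396.505343) / -14327.847212 = 30.418694
y = (-150.506·-5396.505343 − -7537.836857·-55.486) / -14327.847212 = -27.496246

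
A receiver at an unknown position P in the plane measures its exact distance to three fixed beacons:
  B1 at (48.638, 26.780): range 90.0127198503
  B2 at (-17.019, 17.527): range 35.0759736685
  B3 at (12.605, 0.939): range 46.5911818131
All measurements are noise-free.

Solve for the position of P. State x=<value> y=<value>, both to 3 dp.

x=-31.360 y=-14.483

eq1: (x − 48.638)² + (y − 26.780)² = 90.0127198503²
eq2: (x + 17.019)² + (y − 17.527)² = 35.0759736685²
eq3: (x − 12.605)² + (y − 0.939)² = 46.5911818131²
eq2−eq3, eq2−eq1 (x²,y² cancel):
  59.248·x − 33.176·y = -1377.488638
  131.314·x + 18.506·y = -4385.984452
det = 59.248·18.506 − -33.176·131.314 = 5452.916752
x = (-1377.488638·18.506 − -33.176·-4385.984452) / 5452.916752 = -31.359588
y = (59.248·-4385.984452 − -1377.488638·131.314) / 5452.916752 = -14.483490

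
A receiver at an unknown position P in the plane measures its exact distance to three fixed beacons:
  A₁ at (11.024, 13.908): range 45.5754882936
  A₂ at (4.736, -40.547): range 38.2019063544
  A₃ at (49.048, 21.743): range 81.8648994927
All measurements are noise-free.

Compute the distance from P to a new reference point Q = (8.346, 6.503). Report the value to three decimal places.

38.974

eq1: (x − 11.024)² + (y − 13.908)² = 45.5754882936²
eq2: (x − 4.736)² + (y + 40.547)² = 38.2019063544²
eq3: (x − 49.048)² + (y − 21.743)² = 81.8648994927²
eq3−eq1, eq3−eq2 (x²,y² cancel):
  -76.048·x − 15.670·y = 2061.233323
  -88.624·x − 124.580·y = 4030.500672
det = -76.048·-124.580 − -15.670·-88.624 = 8085.321760
x = (2061.233323·-124.580 − -15.670·4030.500672) / 8085.321760 = -23.948398
y = (-76.048·4030.500672 − 2061.233323·-88.624) / 8085.321760 = -15.316246
|P − Q| = √((-23.948398 − 8.346)² + (-15.316246 − 6.503)²) = 38.974448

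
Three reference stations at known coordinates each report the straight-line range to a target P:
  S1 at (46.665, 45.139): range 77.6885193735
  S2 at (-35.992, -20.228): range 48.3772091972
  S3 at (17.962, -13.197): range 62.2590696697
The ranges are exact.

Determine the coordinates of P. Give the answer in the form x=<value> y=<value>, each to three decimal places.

eq1: (x − 46.665)² + (y − 45.139)² = 77.6885193735²
eq2: (x + 35.992)² + (y + 20.228)² = 48.3772091972²
eq3: (x − 17.962)² + (y + 13.197)² = 62.2590696697²
eq3−eq2, eq3−eq1 (x²,y² cancel):
  -107.908·x − 14.062·y = 2743.639181
  57.406·x + 116.672·y = 1559.043007
det = -107.908·116.672 − -14.062·57.406 = -11782.599004
x = (2743.639181·116.672 − -14.062·1559.043007) / -11782.599004 = -29.028327
y = (-107.908·1559.043007 − 2743.639181·57.406) / -11782.599004 = 27.645392

x=-29.028 y=27.645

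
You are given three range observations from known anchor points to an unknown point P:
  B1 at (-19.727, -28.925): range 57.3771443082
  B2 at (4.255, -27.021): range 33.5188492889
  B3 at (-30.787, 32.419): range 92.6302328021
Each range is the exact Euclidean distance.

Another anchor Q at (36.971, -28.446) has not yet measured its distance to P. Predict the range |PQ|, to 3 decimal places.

1.707

eq1: (x + 19.727)² + (y + 28.925)² = 57.3771443082²
eq2: (x − 4.255)² + (y + 27.021)² = 33.5188492889²
eq3: (x + 30.787)² + (y − 32.419)² = 92.6302328021²
eq1−eq3, eq1−eq2 (x²,y² cancel):
  -22.120·x + 122.688·y = -4515.202564
  47.964·x + 3.808·y = 1691.052743
det = -22.120·3.808 − 122.688·47.964 = -5968.840192
x = (-4515.202564·3.808 − 122.688·1691.052743) / -5968.840192 = 37.639770
y = (-22.120·1691.052743 − -4515.202564·47.964) / -5968.840192 = -30.016064
|P − Q| = √((37.639770 − 36.971)² + (-30.016064 − -28.446)²) = 1.706562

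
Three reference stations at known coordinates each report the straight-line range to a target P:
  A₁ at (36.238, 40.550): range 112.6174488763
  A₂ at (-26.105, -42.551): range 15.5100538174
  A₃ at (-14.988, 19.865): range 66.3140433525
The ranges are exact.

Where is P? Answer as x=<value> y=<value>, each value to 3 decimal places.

x=-41.528 y=-40.907

eq1: (x − 36.238)² + (y − 40.550)² = 112.6174488763²
eq2: (x + 26.105)² + (y + 42.551)² = 15.5100538174²
eq3: (x + 14.988)² + (y − 19.865)² = 66.3140433525²
eq3−eq1, eq3−eq2 (x²,y² cancel):
  102.452·x + 41.370·y = -5946.900671
  -22.234·x − 124.832·y = 6029.790833
det = 102.452·-124.832 − 41.370·-22.234 = -11869.467484
x = (-5946.900671·-124.832 − 41.370·6029.790833) / -11869.467484 = -41.527647
y = (102.452·6029.790833 − -5946.900671·-22.234) / -11869.467484 = -40.906700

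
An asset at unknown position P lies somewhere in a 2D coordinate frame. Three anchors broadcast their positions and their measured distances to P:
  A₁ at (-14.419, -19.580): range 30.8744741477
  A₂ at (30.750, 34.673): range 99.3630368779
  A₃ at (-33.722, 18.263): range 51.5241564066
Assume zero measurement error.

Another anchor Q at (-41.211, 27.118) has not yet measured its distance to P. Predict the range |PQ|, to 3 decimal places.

59.647

eq1: (x + 14.419)² + (y + 19.580)² = 30.8744741477²
eq2: (x − 30.750)² + (y − 34.673)² = 99.3630368779²
eq3: (x + 33.722)² + (y − 18.263)² = 51.5241564066²
eq1−eq3, eq1−eq2 (x²,y² cancel):
  -38.606·x + 75.686·y = -822.079048
  90.338·x + 108.506·y = -7363.284476
det = -38.606·108.506 − 75.686·90.338 = -11026.304504
x = (-822.079048·108.506 − 75.686·-7363.284476) / -11026.304504 = -42.452758
y = (-38.606·-7363.284476 − -822.079048·90.338) / -11026.304504 = -32.516056
|P − Q| = √((-42.452758 − -41.211)² + (-32.516056 − 27.118)²) = 59.646983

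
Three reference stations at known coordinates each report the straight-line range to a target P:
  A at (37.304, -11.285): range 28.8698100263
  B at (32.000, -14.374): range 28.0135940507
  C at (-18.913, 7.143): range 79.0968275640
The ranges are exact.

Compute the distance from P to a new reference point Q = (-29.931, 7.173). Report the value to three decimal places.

88.294

eq1: (x − 37.304)² + (y + 11.285)² = 28.8698100263²
eq2: (x − 32.000)² + (y + 14.374)² = 28.0135940507²
eq3: (x + 18.913)² + (y − 7.143)² = 79.0968275640²
eq1−eq3, eq1−eq2 (x²,y² cancel):
  -112.434·x + 36.856·y = -6533.057823
  -10.608·x − 6.178·y = -239.623286
det = -112.434·-6.178 − 36.856·-10.608 = 1085.585700
x = (-6533.057823·-6.178 − 36.856·-239.623286) / 1085.585700 = 45.314513
y = (-112.434·-239.623286 − -6533.057823·-10.608) / 1085.585700 = -39.021215
|P − Q| = √((45.314513 − -29.931)² + (-39.021215 − 7.173)²) = 88.293786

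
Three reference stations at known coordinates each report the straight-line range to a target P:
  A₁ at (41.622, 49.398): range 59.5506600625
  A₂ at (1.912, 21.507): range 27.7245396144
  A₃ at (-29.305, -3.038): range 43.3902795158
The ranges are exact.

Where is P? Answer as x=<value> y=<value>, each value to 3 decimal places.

eq1: (x − 41.622)² + (y − 49.398)² = 59.5506600625²
eq2: (x − 1.912)² + (y − 21.507)² = 27.7245396144²
eq3: (x + 29.305)² + (y + 3.038)² = 43.3902795158²
eq3−eq2, eq3−eq1 (x²,y² cancel):
  62.434·x + 49.090·y = 712.260584
  141.854·x + 104.872·y = 1640.976062
det = 62.434·104.872 − 49.090·141.854 = -416.034412
x = (712.260584·104.872 − 49.090·1640.976062) / -416.034412 = 14.083746
y = (62.434·1640.976062 − 712.260584·141.854) / -416.034412 = -3.402811

x=14.084 y=-3.403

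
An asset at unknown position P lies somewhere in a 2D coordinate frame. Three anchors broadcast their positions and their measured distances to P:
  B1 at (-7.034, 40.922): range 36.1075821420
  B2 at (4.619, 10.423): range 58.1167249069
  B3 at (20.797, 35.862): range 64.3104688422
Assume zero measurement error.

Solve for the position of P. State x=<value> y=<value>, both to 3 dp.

x=-43.035 y=43.689

eq1: (x + 7.034)² + (y − 40.922)² = 36.1075821420²
eq2: (x − 4.619)² + (y − 10.423)² = 58.1167249069²
eq3: (x − 20.797)² + (y − 35.862)² = 64.3104688422²
eq1−eq3, eq1−eq2 (x²,y² cancel):
  55.662·x − 10.120·y = -2837.567902
  23.306·x − 60.998·y = -3667.909376
det = 55.662·-60.998 − -10.120·23.306 = -3159.413956
x = (-2837.567902·-60.998 − -10.120·-3667.909376) / -3159.413956 = -43.035426
y = (55.662·-3667.909376 − -2837.567902·23.306) / -3159.413956 = 43.688740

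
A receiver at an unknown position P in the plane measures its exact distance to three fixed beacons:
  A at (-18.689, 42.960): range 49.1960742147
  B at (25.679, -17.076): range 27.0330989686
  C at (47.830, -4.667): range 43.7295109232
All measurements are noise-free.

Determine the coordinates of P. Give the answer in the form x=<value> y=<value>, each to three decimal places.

eq1: (x + 18.689)² + (y − 42.960)² = 49.1960742147²
eq2: (x − 25.679)² + (y + 17.076)² = 27.0330989686²
eq3: (x − 47.830)² + (y + 4.667)² = 43.7295109232²
eq2−eq1, eq2−eq3 (x²,y² cancel):
  -88.736·x + 120.072·y = -445.625774
  44.302·x + 24.818·y = 177.007286
det = -88.736·24.818 − 120.072·44.302 = -7521.679792
x = (-445.625774·24.818 − 120.072·177.007286) / -7521.679792 = 4.296003
y = (-88.736·177.007286 − -445.625774·44.302) / -7521.679792 = -0.536475

x=4.296 y=-0.536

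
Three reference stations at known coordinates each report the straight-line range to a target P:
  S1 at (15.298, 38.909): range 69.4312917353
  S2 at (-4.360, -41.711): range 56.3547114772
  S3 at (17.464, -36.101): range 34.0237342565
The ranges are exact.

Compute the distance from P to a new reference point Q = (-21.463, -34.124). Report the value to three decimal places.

70.959

eq1: (x − 15.298)² + (y − 38.909)² = 69.4312917353²
eq2: (x + 4.360)² + (y + 41.711)² = 56.3547114772²
eq3: (x − 17.464)² + (y + 36.101)² = 34.0237342565²
eq3−eq2, eq3−eq1 (x²,y² cancel):
  -43.648·x − 11.220·y = -1867.695389
  -4.332·x + 150.020·y = -3523.424191
det = -43.648·150.020 − -11.220·-4.332 = -6596.678000
x = (-1867.695389·150.020 − -11.220·-3523.424191) / -6596.678000 = 48.467499
y = (-43.648·-3523.424191 − -1867.695389·-4.332) / -6596.678000 = -22.086808
|P − Q| = √((48.467499 − -21.463)² + (-22.086808 − -34.124)²) = 70.958922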